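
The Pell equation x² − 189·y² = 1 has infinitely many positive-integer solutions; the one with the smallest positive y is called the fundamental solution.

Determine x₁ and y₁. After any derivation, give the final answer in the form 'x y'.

√189 = [13; 1,2,1,26, …], period ℓ=4 (even) → k=3
k=0  a_k=13  p_k/q_k = 13/1
k=1  a_k=1  p_k/q_k = 14/1
k=2  a_k=2  p_k/q_k = 41/3
k=3  a_k=1  p_k/q_k = 55/4
fundamental: x₁=55, y₁=4  (since 3025 − 189·16 = 1)

55 4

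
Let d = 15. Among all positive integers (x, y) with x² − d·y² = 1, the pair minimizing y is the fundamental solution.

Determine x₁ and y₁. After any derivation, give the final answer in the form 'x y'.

√15 = [3; 1,6, …], period ℓ=2 (even) → k=1
i=0: a=3 ⇒ p=3, q=1
i=1: a=1 ⇒ p=4, q=1
→ (4, 1).  Check: 4²=16, 15·1²=15, difference 1.

4 1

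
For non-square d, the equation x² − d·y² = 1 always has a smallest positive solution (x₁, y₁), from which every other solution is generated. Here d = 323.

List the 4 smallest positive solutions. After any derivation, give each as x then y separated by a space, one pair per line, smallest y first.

18 1
647 36
23274 1295
837217 46584

√323 → a₀=17, period (1,34); ℓ=2 even so k=1
k=0  a_k=17  p_k/q_k = 17/1
k=1  a_k=1  p_k/q_k = 18/1
(x₁, y₁) = (18, 1);  18² − 323·1² = 1 ✓
(x_2, y_2) = (18·18 + 323·1·1, 18·1 + 1·18) = (647, 36)
(x_3, y_3) = (18·647 + 323·1·36, 18·36 + 1·647) = (23274, 1295)
(x_4, y_4) = (18·23274 + 323·1·1295, 18·1295 + 1·23274) = (837217, 46584)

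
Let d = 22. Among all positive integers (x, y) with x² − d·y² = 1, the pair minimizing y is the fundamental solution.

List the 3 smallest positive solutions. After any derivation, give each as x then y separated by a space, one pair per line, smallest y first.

197 42
77617 16548
30580901 6519870

d=22: √d = [4; 1,2,4,2,1,8] (ℓ=6, even), read p_5/q_5
k=0  a_k=4  p_k/q_k = 4/1
k=1  a_k=1  p_k/q_k = 5/1
k=2  a_k=2  p_k/q_k = 14/3
…
k=4  a_k=2  p_k/q_k = 136/29
k=5  a_k=1  p_k/q_k = 197/42
→ (197, 42).  Check: 197²=38809, 22·42²=38808, difference 1.
k=2:  x_2 = 197·197+22·42·42 = 77617,  y_2 = 197·42+42·197 = 16548
k=3:  x_3 = 197·77617+22·42·16548 = 30580901,  y_3 = 197·16548+42·77617 = 6519870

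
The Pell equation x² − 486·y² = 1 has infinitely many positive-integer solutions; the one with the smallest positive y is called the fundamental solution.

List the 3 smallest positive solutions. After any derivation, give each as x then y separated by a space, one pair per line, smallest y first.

√486 = [22; 22,44, …], period ℓ=2 (even) → k=1
i=0: a=22 ⇒ p=22, q=1
i=1: a=22 ⇒ p=485, q=22
→ (485, 22).  Check: 485²=235225, 486·22²=235224, difference 1.
(485+22√486)^2 = 470449 + 21340√486
(485+22√486)^3 = 456335045 + 20699778√486

485 22
470449 21340
456335045 20699778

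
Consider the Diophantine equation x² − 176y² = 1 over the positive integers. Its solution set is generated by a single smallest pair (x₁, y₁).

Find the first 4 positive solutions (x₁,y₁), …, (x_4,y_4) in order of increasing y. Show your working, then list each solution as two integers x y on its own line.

199 15
79201 5970
31521799 2376045
12545596801 945659940

√176 = [13; 3,1,3,26, …], period ℓ=4 (even) → k=3
step 0: (13, 1)  from 13·(1,0) + (0,1)
…
step 2: (53, 4)  from 1·(40,3) + (13,1)
step 3: (199, 15)  from 3·(53,4) + (40,3)
→ (199, 15).  Check: 199²=39601, 176·15²=39600, difference 1.
k=2:  x_2 = 199·199+176·15·15 = 79201,  y_2 = 199·15+15·199 = 5970
k=3:  x_3 = 199·79201+176·15·5970 = 31521799,  y_3 = 199·5970+15·79201 = 2376045
k=4:  x_4 = 199·31521799+176·15·2376045 = 12545596801,  y_4 = 199·2376045+15·31521799 = 945659940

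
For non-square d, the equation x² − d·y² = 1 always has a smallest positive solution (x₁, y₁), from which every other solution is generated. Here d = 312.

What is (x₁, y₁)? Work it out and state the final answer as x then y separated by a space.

√312 → a₀=17, period (1,1,1,34); ℓ=4 even so k=3
step 0: (17, 1)  from 17·(1,0) + (0,1)
step 1: (18, 1)  from 1·(17,1) + (1,0)
step 2: (35, 2)  from 1·(18,1) + (17,1)
step 3: (53, 3)  from 1·(35,2) + (18,1)
→ (53, 3).  Check: 53²=2809, 312·3²=2808, difference 1.

53 3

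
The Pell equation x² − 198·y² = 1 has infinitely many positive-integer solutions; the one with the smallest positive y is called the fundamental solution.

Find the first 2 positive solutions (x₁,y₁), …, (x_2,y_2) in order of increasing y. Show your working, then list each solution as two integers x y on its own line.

d=198: √d = [14; 14,28] (ℓ=2, even), read p_1/q_1
i=0: a=14 ⇒ p=14, q=1
i=1: a=14 ⇒ p=197, q=14
→ (197, 14).  Check: 197²=38809, 198·14²=38808, difference 1.
(x_2, y_2) = (197·197 + 198·14·14, 197·14 + 14·197) = (77617, 5516)

197 14
77617 5516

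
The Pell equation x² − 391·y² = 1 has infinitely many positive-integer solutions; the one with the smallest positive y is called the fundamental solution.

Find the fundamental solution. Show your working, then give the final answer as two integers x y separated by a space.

[19; 1,3,2,2,1,…,3,1,38] for √391; ℓ=16 ⇒ convergent index 15
step 0: (19, 1)  from 19·(1,0) + (0,1)
step 1: (20, 1)  from 1·(19,1) + (1,0)
…
step 4: (435, 22)  from 2·(178,9) + (79,4)
…
step 6: (1048, 53)  from 1·(613,31) + (435,22)
…
step 8: (52519, 2656)  from 19·(2709,137) + (1048,53)
step 9: (107747, 5449)  from 2·(52519,2656) + (2709,137)
…
step 13: (1660597, 83980)  from 2·(696292,35213) + (268013,13554)
step 14: (5678083, 287153)  from 3·(1660597,83980) + (696292,35213)
step 15: (7338680, 371133)  from 1·(5678083,287153) + (1660597,83980)
(x₁, y₁) = (7338680, 371133);  7338680² − 391·371133² = 1 ✓

7338680 371133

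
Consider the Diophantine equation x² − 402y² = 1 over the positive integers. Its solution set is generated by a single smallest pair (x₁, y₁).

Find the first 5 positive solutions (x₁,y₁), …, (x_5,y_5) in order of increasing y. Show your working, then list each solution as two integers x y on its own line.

√402 → a₀=20, period (20,40); ℓ=2 even so k=1
i=0: a=20 ⇒ p=20, q=1
i=1: a=20 ⇒ p=401, q=20
→ (401, 20).  Check: 401²=160801, 402·20²=160800, difference 1.
k=2:  x_2 = 401·401+402·20·20 = 321601,  y_2 = 401·20+20·401 = 16040
k=3:  x_3 = 401·321601+402·20·16040 = 257923601,  y_3 = 401·16040+20·321601 = 12864060
k=4:  x_4 = 401·257923601+402·20·12864060 = 206854406401,  y_4 = 401·12864060+20·257923601 = 10316960080
k=5:  x_5 = 401·206854406401+402·20·10316960080 = 165896976010001,  y_5 = 401·10316960080+20·206854406401 = 8274189120100

401 20
321601 16040
257923601 12864060
206854406401 10316960080
165896976010001 8274189120100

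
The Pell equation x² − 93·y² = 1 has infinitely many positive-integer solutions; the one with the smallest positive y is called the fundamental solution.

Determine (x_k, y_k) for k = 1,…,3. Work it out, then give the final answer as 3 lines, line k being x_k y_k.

12151 1260
295293601 30620520
7176225079351 744139875780

[9; 1,1,1,4,6,4,1,1,1,18] for √93; ℓ=10 ⇒ convergent index 9
i=0: a=9 ⇒ p=9, q=1
…
i=2: a=1 ⇒ p=19, q=2
…
i=4: a=4 ⇒ p=135, q=14
…
i=8: a=1 ⇒ p=7821, q=811
i=9: a=1 ⇒ p=12151, q=1260
(x₁, y₁) = (12151, 1260);  12151² − 93·1260² = 1 ✓
k=2:  x_2 = 12151·12151+93·1260·1260 = 295293601,  y_2 = 12151·1260+1260·12151 = 30620520
k=3:  x_3 = 12151·295293601+93·1260·30620520 = 7176225079351,  y_3 = 12151·30620520+1260·295293601 = 744139875780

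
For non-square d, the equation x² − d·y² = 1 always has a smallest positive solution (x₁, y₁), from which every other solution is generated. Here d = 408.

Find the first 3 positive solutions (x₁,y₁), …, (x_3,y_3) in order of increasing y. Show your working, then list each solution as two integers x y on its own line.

101 5
20401 1010
4120901 204015

d=408: √d = [20; 5,40] (ℓ=2, even), read p_1/q_1
k=0  a_k=20  p_k/q_k = 20/1
k=1  a_k=5  p_k/q_k = 101/5
fundamental: x₁=101, y₁=5  (since 10201 − 408·25 = 1)
(x_2, y_2) = (101·101 + 408·5·5, 101·5 + 5·101) = (20401, 1010)
(x_3, y_3) = (101·20401 + 408·5·1010, 101·1010 + 5·20401) = (4120901, 204015)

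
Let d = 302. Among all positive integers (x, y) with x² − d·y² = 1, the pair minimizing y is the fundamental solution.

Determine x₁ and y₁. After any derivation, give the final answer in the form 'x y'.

√302 → a₀=17, period (2,1,1,1,4,…,1,2,34); ℓ=16 even so k=15
i=0: a=17 ⇒ p=17, q=1
i=1: a=2 ⇒ p=35, q=2
…
i=3: a=1 ⇒ p=87, q=5
i=4: a=1 ⇒ p=139, q=8
…
i=6: a=2 ⇒ p=1425, q=82
i=7: a=1 ⇒ p=2068, q=119
i=8: a=16 ⇒ p=34513, q=1986
…
i=13: a=1 ⇒ p=1042237, q=59974
i=14: a=1 ⇒ p=1617193, q=93059
i=15: a=2 ⇒ p=4276623, q=246092
(x₁, y₁) = (4276623, 246092);  4276623² − 302·246092² = 1 ✓

4276623 246092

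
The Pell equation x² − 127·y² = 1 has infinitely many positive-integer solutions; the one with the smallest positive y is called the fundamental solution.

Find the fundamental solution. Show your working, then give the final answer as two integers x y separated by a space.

4730624 419775

d=127: √d = [11; 3,1,2,2,7,11,7,2,2,1,3,22] (ℓ=12, even), read p_11/q_11
a_0=11:  p_0=11·1+0=11,  q_0=11·0+1=1
…
a_10=1:  p_10=1·906941+367620=1274561,  q_10=1·80478+32621=113099
a_11=3:  p_11=3·1274561+906941=4730624,  q_11=3·113099+80478=419775
→ (4730624, 419775).  Check: 4730624²=22378803429376, 127·419775²=22378803429375, difference 1.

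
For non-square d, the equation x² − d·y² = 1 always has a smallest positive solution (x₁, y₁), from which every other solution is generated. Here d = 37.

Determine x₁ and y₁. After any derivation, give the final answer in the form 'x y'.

73 12

√37 = [6; 12, …], period ℓ=1 (odd) → k=1
k=0  a_k=6  p_k/q_k = 6/1
k=1  a_k=12  p_k/q_k = 73/12
fundamental: x₁=73, y₁=12  (since 5329 − 37·144 = 1)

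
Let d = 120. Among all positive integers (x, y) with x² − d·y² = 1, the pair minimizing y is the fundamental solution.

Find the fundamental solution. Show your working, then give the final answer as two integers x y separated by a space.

√120 = [10; 1,20, …], period ℓ=2 (even) → k=1
a_0=10:  p_0=10·1+0=10,  q_0=10·0+1=1
a_1=1:  p_1=1·10+1=11,  q_1=1·1+0=1
(x₁, y₁) = (11, 1);  11² − 120·1² = 1 ✓

11 1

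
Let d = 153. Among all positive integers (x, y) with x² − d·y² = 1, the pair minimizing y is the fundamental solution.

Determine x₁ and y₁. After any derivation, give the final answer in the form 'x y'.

2177 176

√153 → a₀=12, period (2,1,2,2,2,1,2,24); ℓ=8 even so k=7
a_0=12:  p_0=12·1+0=12,  q_0=12·0+1=1
a_1=2:  p_1=2·12+1=25,  q_1=2·1+0=2
…
a_3=2:  p_3=2·37+25=99,  q_3=2·3+2=8
a_4=2:  p_4=2·99+37=235,  q_4=2·8+3=19
a_5=2:  p_5=2·235+99=569,  q_5=2·19+8=46
a_6=1:  p_6=1·569+235=804,  q_6=1·46+19=65
a_7=2:  p_7=2·804+569=2177,  q_7=2·65+46=176
fundamental: x₁=2177, y₁=176  (since 4739329 − 153·30976 = 1)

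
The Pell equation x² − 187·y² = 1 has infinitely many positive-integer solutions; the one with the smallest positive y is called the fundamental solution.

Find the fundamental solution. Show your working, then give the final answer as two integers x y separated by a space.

1682 123

√187 → a₀=13, period (1,2,13,2,1,26); ℓ=6 even so k=5
a_0=13:  p_0=13·1+0=13,  q_0=13·0+1=1
a_1=1:  p_1=1·13+1=14,  q_1=1·1+0=1
a_2=2:  p_2=2·14+13=41,  q_2=2·1+1=3
a_3=13:  p_3=13·41+14=547,  q_3=13·3+1=40
a_4=2:  p_4=2·547+41=1135,  q_4=2·40+3=83
a_5=1:  p_5=1·1135+547=1682,  q_5=1·83+40=123
→ (1682, 123).  Check: 1682²=2829124, 187·123²=2829123, difference 1.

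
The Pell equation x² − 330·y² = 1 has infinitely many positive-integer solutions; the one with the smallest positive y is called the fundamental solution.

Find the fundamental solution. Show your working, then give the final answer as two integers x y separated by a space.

109 6

[18; 6,36] for √330; ℓ=2 ⇒ convergent index 1
a_0=18:  p_0=18·1+0=18,  q_0=18·0+1=1
a_1=6:  p_1=6·18+1=109,  q_1=6·1+0=6
(x₁, y₁) = (109, 6);  109² − 330·6² = 1 ✓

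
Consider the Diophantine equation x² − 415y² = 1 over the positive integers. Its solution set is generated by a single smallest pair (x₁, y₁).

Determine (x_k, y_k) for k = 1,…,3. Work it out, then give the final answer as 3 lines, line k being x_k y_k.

18412804 903849
678062702284831 33284788965192
24970071273761872339444 1225732590794885332887

√415 = [20; 2,1,2,4,6,…,1,2,40, …], period ℓ=16 (even) → k=15
k=0  a_k=20  p_k/q_k = 20/1
k=1  a_k=2  p_k/q_k = 41/2
k=2  a_k=1  p_k/q_k = 61/3
…
k=4  a_k=4  p_k/q_k = 713/35
k=5  a_k=6  p_k/q_k = 4441/218
k=6  a_k=1  p_k/q_k = 5154/253
…
k=8  a_k=3  p_k/q_k = 33939/1666
…
k=10  a_k=1  p_k/q_k = 77473/3803
…
k=12  a_k=4  p_k/q_k = 2110961/103623
k=13  a_k=2  p_k/q_k = 4730294/232201
k=14  a_k=1  p_k/q_k = 6841255/335824
k=15  a_k=2  p_k/q_k = 18412804/903849
(x₁, y₁) = (18412804, 903849);  18412804² − 415·903849² = 1 ✓
(18412804+903849√415)^2 = 678062702284831 + 33284788965192√415
(18412804+903849√415)^3 = 24970071273761872339444 + 1225732590794885332887√415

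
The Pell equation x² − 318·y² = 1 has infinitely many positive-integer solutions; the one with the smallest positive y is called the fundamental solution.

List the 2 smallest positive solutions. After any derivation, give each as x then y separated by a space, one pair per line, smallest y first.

d=318: √d = [17; 1,4,1,34] (ℓ=4, even), read p_3/q_3
k=0  a_k=17  p_k/q_k = 17/1
…
k=2  a_k=4  p_k/q_k = 89/5
k=3  a_k=1  p_k/q_k = 107/6
→ (107, 6).  Check: 107²=11449, 318·6²=11448, difference 1.
n=2: (107,6)∘(107,6) = (107·107+318·6·6, 107·6+6·107) = (22897,1284)

107 6
22897 1284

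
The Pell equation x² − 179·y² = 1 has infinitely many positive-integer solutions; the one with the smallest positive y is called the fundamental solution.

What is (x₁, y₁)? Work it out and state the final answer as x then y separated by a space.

4190210 313191

[13; 2,1,1,1,3,…,1,2,26] for √179; ℓ=14 ⇒ convergent index 13
k=0  a_k=13  p_k/q_k = 13/1
…
k=2  a_k=1  p_k/q_k = 40/3
…
k=4  a_k=1  p_k/q_k = 107/8
…
k=8  a_k=5  p_k/q_k = 137042/10243
…
k=10  a_k=1  p_k/q_k = 575167/42990
…
k=12  a_k=1  p_k/q_k = 1588459/118727
k=13  a_k=2  p_k/q_k = 4190210/313191
fundamental: x₁=4190210, y₁=313191  (since 17557859844100 − 179·98088602481 = 1)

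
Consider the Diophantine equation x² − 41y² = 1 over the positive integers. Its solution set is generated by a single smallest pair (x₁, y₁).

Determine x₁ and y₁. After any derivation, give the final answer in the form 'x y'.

2049 320

√41 = [6; 2,2,12, …], period ℓ=3 (odd) → k=5
a_0=6:  p_0=6·1+0=6,  q_0=6·0+1=1
a_1=2:  p_1=2·6+1=13,  q_1=2·1+0=2
a_2=2:  p_2=2·13+6=32,  q_2=2·2+1=5
a_3=12:  p_3=12·32+13=397,  q_3=12·5+2=62
a_4=2:  p_4=2·397+32=826,  q_4=2·62+5=129
a_5=2:  p_5=2·826+397=2049,  q_5=2·129+62=320
→ (2049, 320).  Check: 2049²=4198401, 41·320²=4198400, difference 1.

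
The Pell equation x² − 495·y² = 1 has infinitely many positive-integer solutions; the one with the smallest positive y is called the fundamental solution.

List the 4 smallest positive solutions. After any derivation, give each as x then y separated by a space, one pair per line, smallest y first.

[22; 4,44] for √495; ℓ=2 ⇒ convergent index 1
i=0: a=22 ⇒ p=22, q=1
i=1: a=4 ⇒ p=89, q=4
(x₁, y₁) = (89, 4);  89² − 495·4² = 1 ✓
(89+4√495)^2 = 15841 + 712√495
(89+4√495)^3 = 2819609 + 126732√495
(89+4√495)^4 = 501874561 + 22557584√495

89 4
15841 712
2819609 126732
501874561 22557584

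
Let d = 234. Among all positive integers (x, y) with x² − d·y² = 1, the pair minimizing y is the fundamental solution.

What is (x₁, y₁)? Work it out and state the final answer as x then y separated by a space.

√234 → a₀=15, period (3,2,1,2,1,2,3,30); ℓ=8 even so k=7
i=0: a=15 ⇒ p=15, q=1
…
i=2: a=2 ⇒ p=107, q=7
i=3: a=1 ⇒ p=153, q=10
i=4: a=2 ⇒ p=413, q=27
…
i=6: a=2 ⇒ p=1545, q=101
i=7: a=3 ⇒ p=5201, q=340
fundamental: x₁=5201, y₁=340  (since 27050401 − 234·115600 = 1)

5201 340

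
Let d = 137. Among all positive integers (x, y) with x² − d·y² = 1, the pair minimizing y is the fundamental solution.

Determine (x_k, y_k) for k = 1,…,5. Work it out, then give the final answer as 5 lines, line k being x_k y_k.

6083073 519712
74007554246657 6322892069952
900386710067742990849 76925228065277725280
10954236171143757109591351297 935883555725460013412300928
133270836576615035597116312473600513 11386095977955005515107946008258208

d=137: √d = [11; 1,2,2,1,1,2,2,1,22] (ℓ=9, odd), read p_17/q_17
a_0=11:  p_0=11·1+0=11,  q_0=11·0+1=1
a_1=1:  p_1=1·11+1=12,  q_1=1·1+0=1
a_2=2:  p_2=2·12+11=35,  q_2=2·1+1=3
a_3=2:  p_3=2·35+12=82,  q_3=2·3+1=7
a_4=1:  p_4=1·82+35=117,  q_4=1·7+3=10
…
a_6=2:  p_6=2·199+117=515,  q_6=2·17+10=44
a_7=2:  p_7=2·515+199=1229,  q_7=2·44+17=105
a_8=1:  p_8=1·1229+515=1744,  q_8=1·105+44=149
a_9=22:  p_9=22·1744+1229=39597,  q_9=22·149+105=3383
a_10=1:  p_10=1·39597+1744=41341,  q_10=1·3383+149=3532
a_11=2:  p_11=2·41341+39597=122279,  q_11=2·3532+3383=10447
a_12=2:  p_12=2·122279+41341=285899,  q_12=2·10447+3532=24426
a_13=1:  p_13=1·285899+122279=408178,  q_13=1·24426+10447=34873
…
a_15=2:  p_15=2·694077+408178=1796332,  q_15=2·59299+34873=153471
a_16=2:  p_16=2·1796332+694077=4286741,  q_16=2·153471+59299=366241
a_17=1:  p_17=1·4286741+1796332=6083073,  q_17=1·366241+153471=519712
(x₁, y₁) = (6083073, 519712);  6083073² − 137·519712² = 1 ✓
(x_2, y_2) = (6083073·6083073 + 137·519712·519712, 6083073·519712 + 519712·6083073) = (74007554246657, 6322892069952)
(x_3, y_3) = (6083073·74007554246657 + 137·519712·6322892069952, 6083073·6322892069952 + 519712·74007554246657) = (900386710067742990849, 76925228065277725280)
(x_4, y_4) = (6083073·900386710067742990849 + 137·519712·76925228065277725280, 6083073·76925228065277725280 + 519712·900386710067742990849) = (10954236171143757109591351297, 935883555725460013412300928)
(x_5, y_5) = (6083073·10954236171143757109591351297 + 137·519712·935883555725460013412300928, 6083073·935883555725460013412300928 + 519712·10954236171143757109591351297) = (133270836576615035597116312473600513, 11386095977955005515107946008258208)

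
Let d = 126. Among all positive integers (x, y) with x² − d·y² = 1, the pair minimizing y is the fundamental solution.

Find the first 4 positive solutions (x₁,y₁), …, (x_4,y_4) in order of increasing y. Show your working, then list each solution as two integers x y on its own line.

√126 → a₀=11, period (4,2,4,22); ℓ=4 even so k=3
i=0: a=11 ⇒ p=11, q=1
…
i=2: a=2 ⇒ p=101, q=9
i=3: a=4 ⇒ p=449, q=40
fundamental: x₁=449, y₁=40  (since 201601 − 126·1600 = 1)
(449+40√126)^2 = 403201 + 35920√126
(449+40√126)^3 = 362074049 + 32256120√126
(449+40√126)^4 = 325142092801 + 28965959840√126

449 40
403201 35920
362074049 32256120
325142092801 28965959840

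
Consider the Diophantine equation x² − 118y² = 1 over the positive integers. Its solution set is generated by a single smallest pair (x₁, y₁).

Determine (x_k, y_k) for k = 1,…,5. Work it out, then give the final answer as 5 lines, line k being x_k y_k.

d=118: √d = [10; 1,6,3,2,10,2,3,6,1,20] (ℓ=10, even), read p_9/q_9
i=0: a=10 ⇒ p=10, q=1
i=1: a=1 ⇒ p=11, q=1
…
i=3: a=3 ⇒ p=239, q=22
i=4: a=2 ⇒ p=554, q=51
i=5: a=10 ⇒ p=5779, q=532
i=6: a=2 ⇒ p=12112, q=1115
i=7: a=3 ⇒ p=42115, q=3877
i=8: a=6 ⇒ p=264802, q=24377
i=9: a=1 ⇒ p=306917, q=28254
(x₁, y₁) = (306917, 28254);  306917² − 118·28254² = 1 ✓
(306917+28254√118)^2 = 188396089777 + 17343265836√118
(306917+28254√118)^3 = 115643925371868101 + 10645886241146970√118
(306917+28254√118)^4 = 70986173286526887819457 + 6534806934930865917144√118
(306917+28254√118)^5 = 43573726693046301732396700037 + 4011286680085707263143023126√118

306917 28254
188396089777 17343265836
115643925371868101 10645886241146970
70986173286526887819457 6534806934930865917144
43573726693046301732396700037 4011286680085707263143023126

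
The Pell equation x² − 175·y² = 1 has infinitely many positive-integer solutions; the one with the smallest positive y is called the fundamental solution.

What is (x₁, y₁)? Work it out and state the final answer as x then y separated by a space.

[13; 4,2,1,2,4,26] for √175; ℓ=6 ⇒ convergent index 5
k=0  a_k=13  p_k/q_k = 13/1
…
k=4  a_k=2  p_k/q_k = 463/35
k=5  a_k=4  p_k/q_k = 2024/153
fundamental: x₁=2024, y₁=153  (since 4096576 − 175·23409 = 1)

2024 153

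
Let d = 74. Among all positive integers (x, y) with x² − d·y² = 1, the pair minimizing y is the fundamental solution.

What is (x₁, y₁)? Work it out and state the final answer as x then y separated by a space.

3699 430

[8; 1,1,1,1,16] for √74; ℓ=5 ⇒ convergent index 9
step 0: (8, 1)  from 8·(1,0) + (0,1)
step 1: (9, 1)  from 1·(8,1) + (1,0)
…
step 3: (26, 3)  from 1·(17,2) + (9,1)
step 4: (43, 5)  from 1·(26,3) + (17,2)
step 5: (714, 83)  from 16·(43,5) + (26,3)
step 6: (757, 88)  from 1·(714,83) + (43,5)
step 7: (1471, 171)  from 1·(757,88) + (714,83)
step 8: (2228, 259)  from 1·(1471,171) + (757,88)
step 9: (3699, 430)  from 1·(2228,259) + (1471,171)
(x₁, y₁) = (3699, 430);  3699² − 74·430² = 1 ✓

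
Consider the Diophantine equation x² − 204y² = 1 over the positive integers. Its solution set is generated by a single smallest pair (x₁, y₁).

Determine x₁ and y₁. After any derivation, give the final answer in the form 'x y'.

4999 350

d=204: √d = [14; 3,1,1,6,1,1,3,28] (ℓ=8, even), read p_7/q_7
a_0=14:  p_0=14·1+0=14,  q_0=14·0+1=1
…
a_4=6:  p_4=6·100+57=657,  q_4=6·7+4=46
a_5=1:  p_5=1·657+100=757,  q_5=1·46+7=53
a_6=1:  p_6=1·757+657=1414,  q_6=1·53+46=99
a_7=3:  p_7=3·1414+757=4999,  q_7=3·99+53=350
(x₁, y₁) = (4999, 350);  4999² − 204·350² = 1 ✓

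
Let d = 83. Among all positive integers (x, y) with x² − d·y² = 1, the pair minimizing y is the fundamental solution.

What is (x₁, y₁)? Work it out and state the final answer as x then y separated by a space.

[9; 9,18] for √83; ℓ=2 ⇒ convergent index 1
i=0: a=9 ⇒ p=9, q=1
i=1: a=9 ⇒ p=82, q=9
(x₁, y₁) = (82, 9);  82² − 83·9² = 1 ✓

82 9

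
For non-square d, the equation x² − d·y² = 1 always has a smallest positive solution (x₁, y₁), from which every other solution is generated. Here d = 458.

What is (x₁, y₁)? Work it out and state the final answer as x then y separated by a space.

d=458: √d = [21; 2,2,42] (ℓ=3, odd), read p_5/q_5
a_0=21:  p_0=21·1+0=21,  q_0=21·0+1=1
a_1=2:  p_1=2·21+1=43,  q_1=2·1+0=2
a_2=2:  p_2=2·43+21=107,  q_2=2·2+1=5
a_3=42:  p_3=42·107+43=4537,  q_3=42·5+2=212
a_4=2:  p_4=2·4537+107=9181,  q_4=2·212+5=429
a_5=2:  p_5=2·9181+4537=22899,  q_5=2·429+212=1070
(x₁, y₁) = (22899, 1070);  22899² − 458·1070² = 1 ✓

22899 1070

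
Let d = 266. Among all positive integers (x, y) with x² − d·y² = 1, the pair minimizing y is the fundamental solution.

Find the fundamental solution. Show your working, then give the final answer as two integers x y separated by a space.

685 42

√266 = [16; 3,4,3,32, …], period ℓ=4 (even) → k=3
a_0=16:  p_0=16·1+0=16,  q_0=16·0+1=1
…
a_2=4:  p_2=4·49+16=212,  q_2=4·3+1=13
a_3=3:  p_3=3·212+49=685,  q_3=3·13+3=42
(x₁, y₁) = (685, 42);  685² − 266·42² = 1 ✓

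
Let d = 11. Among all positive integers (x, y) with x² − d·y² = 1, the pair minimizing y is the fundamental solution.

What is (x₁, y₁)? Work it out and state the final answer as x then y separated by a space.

d=11: √d = [3; 3,6] (ℓ=2, even), read p_1/q_1
step 0: (3, 1)  from 3·(1,0) + (0,1)
step 1: (10, 3)  from 3·(3,1) + (1,0)
fundamental: x₁=10, y₁=3  (since 100 − 11·9 = 1)

10 3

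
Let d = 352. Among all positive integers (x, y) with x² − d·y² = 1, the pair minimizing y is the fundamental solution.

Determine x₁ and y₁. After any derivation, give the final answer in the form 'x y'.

[18; 1,3,5,9,5,3,1,36] for √352; ℓ=8 ⇒ convergent index 7
step 0: (18, 1)  from 18·(1,0) + (0,1)
step 1: (19, 1)  from 1·(18,1) + (1,0)
step 2: (75, 4)  from 3·(19,1) + (18,1)
step 3: (394, 21)  from 5·(75,4) + (19,1)
step 4: (3621, 193)  from 9·(394,21) + (75,4)
step 5: (18499, 986)  from 5·(3621,193) + (394,21)
step 6: (59118, 3151)  from 3·(18499,986) + (3621,193)
step 7: (77617, 4137)  from 1·(59118,3151) + (18499,986)
fundamental: x₁=77617, y₁=4137  (since 6024398689 − 352·17114769 = 1)

77617 4137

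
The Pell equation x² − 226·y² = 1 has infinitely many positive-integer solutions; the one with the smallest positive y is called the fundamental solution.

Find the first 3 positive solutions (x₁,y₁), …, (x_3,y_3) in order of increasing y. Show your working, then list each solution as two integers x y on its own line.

451 30
406801 27060
366934051 24408090

d=226: √d = [15; 30] (ℓ=1, odd), read p_1/q_1
i=0: a=15 ⇒ p=15, q=1
i=1: a=30 ⇒ p=451, q=30
(x₁, y₁) = (451, 30);  451² − 226·30² = 1 ✓
(x_2, y_2) = (451·451 + 226·30·30, 451·30 + 30·451) = (406801, 27060)
(x_3, y_3) = (451·406801 + 226·30·27060, 451·27060 + 30·406801) = (366934051, 24408090)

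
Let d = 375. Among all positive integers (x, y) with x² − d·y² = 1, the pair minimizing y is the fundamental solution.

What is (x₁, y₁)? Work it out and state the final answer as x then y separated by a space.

[19; 2,1,2,1,5,1,2,1,2,38] for √375; ℓ=10 ⇒ convergent index 9
i=0: a=19 ⇒ p=19, q=1
…
i=5: a=5 ⇒ p=1220, q=63
…
i=8: a=1 ⇒ p=5519, q=285
i=9: a=2 ⇒ p=15124, q=781
fundamental: x₁=15124, y₁=781  (since 228735376 − 375·609961 = 1)

15124 781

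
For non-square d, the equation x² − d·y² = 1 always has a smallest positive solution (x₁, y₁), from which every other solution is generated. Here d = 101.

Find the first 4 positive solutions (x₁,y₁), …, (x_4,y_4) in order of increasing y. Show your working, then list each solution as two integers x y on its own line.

[10; 20] for √101; ℓ=1 ⇒ convergent index 1
i=0: a=10 ⇒ p=10, q=1
i=1: a=20 ⇒ p=201, q=20
fundamental: x₁=201, y₁=20  (since 40401 − 101·400 = 1)
n=2: (201,20)∘(201,20) = (201·201+101·20·20, 201·20+20·201) = (80801,8040)
n=3: (80801,8040)∘(201,20) = (201·80801+101·20·8040, 201·8040+20·80801) = (32481801,3232060)
n=4: (32481801,3232060)∘(201,20) = (201·32481801+101·20·3232060, 201·3232060+20·32481801) = (13057603201,1299280080)

201 20
80801 8040
32481801 3232060
13057603201 1299280080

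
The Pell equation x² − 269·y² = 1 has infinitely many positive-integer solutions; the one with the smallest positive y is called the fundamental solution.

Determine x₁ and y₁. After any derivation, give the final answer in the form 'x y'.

[16; 2,2,32] for √269; ℓ=3 ⇒ convergent index 5
k=0  a_k=16  p_k/q_k = 16/1
…
k=3  a_k=32  p_k/q_k = 2657/162
k=4  a_k=2  p_k/q_k = 5396/329
k=5  a_k=2  p_k/q_k = 13449/820
fundamental: x₁=13449, y₁=820  (since 180875601 − 269·672400 = 1)

13449 820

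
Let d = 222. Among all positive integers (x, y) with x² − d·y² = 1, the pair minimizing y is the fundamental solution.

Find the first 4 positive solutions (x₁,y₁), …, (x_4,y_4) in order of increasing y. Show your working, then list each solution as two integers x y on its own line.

√222 → a₀=14, period (1,8,1,28); ℓ=4 even so k=3
step 0: (14, 1)  from 14·(1,0) + (0,1)
step 1: (15, 1)  from 1·(14,1) + (1,0)
step 2: (134, 9)  from 8·(15,1) + (14,1)
step 3: (149, 10)  from 1·(134,9) + (15,1)
fundamental: x₁=149, y₁=10  (since 22201 − 222·100 = 1)
n=2: (149,10)∘(149,10) = (149·149+222·10·10, 149·10+10·149) = (44401,2980)
n=3: (44401,2980)∘(149,10) = (149·44401+222·10·2980, 149·2980+10·44401) = (13231349,888030)
n=4: (13231349,888030)∘(149,10) = (149·13231349+222·10·888030, 149·888030+10·13231349) = (3942897601,264629960)

149 10
44401 2980
13231349 888030
3942897601 264629960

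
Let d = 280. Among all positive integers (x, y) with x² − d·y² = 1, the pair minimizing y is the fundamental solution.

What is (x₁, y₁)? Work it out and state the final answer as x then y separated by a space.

251 15

[16; 1,2,1,2,1,32] for √280; ℓ=6 ⇒ convergent index 5
k=0  a_k=16  p_k/q_k = 16/1
k=1  a_k=1  p_k/q_k = 17/1
…
k=3  a_k=1  p_k/q_k = 67/4
k=4  a_k=2  p_k/q_k = 184/11
k=5  a_k=1  p_k/q_k = 251/15
fundamental: x₁=251, y₁=15  (since 63001 − 280·225 = 1)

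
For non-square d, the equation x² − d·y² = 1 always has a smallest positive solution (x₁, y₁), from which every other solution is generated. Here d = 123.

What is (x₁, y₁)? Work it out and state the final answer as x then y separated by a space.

122 11

d=123: √d = [11; 11,22] (ℓ=2, even), read p_1/q_1
a_0=11:  p_0=11·1+0=11,  q_0=11·0+1=1
a_1=11:  p_1=11·11+1=122,  q_1=11·1+0=11
(x₁, y₁) = (122, 11);  122² − 123·11² = 1 ✓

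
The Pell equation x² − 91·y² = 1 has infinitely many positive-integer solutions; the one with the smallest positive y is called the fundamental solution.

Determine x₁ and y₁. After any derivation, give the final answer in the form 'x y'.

√91 = [9; 1,1,5,1,5,1,1,18, …], period ℓ=8 (even) → k=7
i=0: a=9 ⇒ p=9, q=1
i=1: a=1 ⇒ p=10, q=1
i=2: a=1 ⇒ p=19, q=2
i=3: a=5 ⇒ p=105, q=11
i=4: a=1 ⇒ p=124, q=13
i=5: a=5 ⇒ p=725, q=76
i=6: a=1 ⇒ p=849, q=89
i=7: a=1 ⇒ p=1574, q=165
(x₁, y₁) = (1574, 165);  1574² − 91·165² = 1 ✓

1574 165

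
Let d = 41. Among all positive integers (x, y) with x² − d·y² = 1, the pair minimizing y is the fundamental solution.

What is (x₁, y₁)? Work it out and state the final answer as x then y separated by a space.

2049 320

[6; 2,2,12] for √41; ℓ=3 ⇒ convergent index 5
i=0: a=6 ⇒ p=6, q=1
…
i=3: a=12 ⇒ p=397, q=62
i=4: a=2 ⇒ p=826, q=129
i=5: a=2 ⇒ p=2049, q=320
→ (2049, 320).  Check: 2049²=4198401, 41·320²=4198400, difference 1.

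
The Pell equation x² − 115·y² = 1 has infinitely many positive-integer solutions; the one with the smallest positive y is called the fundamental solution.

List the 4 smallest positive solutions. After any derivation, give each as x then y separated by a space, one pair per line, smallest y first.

√115 = [10; 1,2,1,1,1,1,1,2,1,20, …], period ℓ=10 (even) → k=9
k=0  a_k=10  p_k/q_k = 10/1
k=1  a_k=1  p_k/q_k = 11/1
…
k=3  a_k=1  p_k/q_k = 43/4
k=4  a_k=1  p_k/q_k = 75/7
…
k=6  a_k=1  p_k/q_k = 193/18
k=7  a_k=1  p_k/q_k = 311/29
k=8  a_k=2  p_k/q_k = 815/76
k=9  a_k=1  p_k/q_k = 1126/105
→ (1126, 105).  Check: 1126²=1267876, 115·105²=1267875, difference 1.
(1126+105√115)^2 = 2535751 + 236460√115
(1126+105√115)^3 = 5710510126 + 532507815√115
(1126+105√115)^4 = 12860066268001 + 1199207362920√115

1126 105
2535751 236460
5710510126 532507815
12860066268001 1199207362920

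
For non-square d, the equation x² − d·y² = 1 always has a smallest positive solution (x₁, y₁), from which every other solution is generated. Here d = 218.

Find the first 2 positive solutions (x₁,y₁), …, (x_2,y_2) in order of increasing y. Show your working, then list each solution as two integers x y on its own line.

126003 8534
31753512017 2150619204

√218 = [14; 1,3,3,1,28, …], period ℓ=5 (odd) → k=9
a_0=14:  p_0=14·1+0=14,  q_0=14·0+1=1
a_1=1:  p_1=1·14+1=15,  q_1=1·1+0=1
…
a_3=3:  p_3=3·59+15=192,  q_3=3·4+1=13
a_4=1:  p_4=1·192+59=251,  q_4=1·13+4=17
a_5=28:  p_5=28·251+192=7220,  q_5=28·17+13=489
a_6=1:  p_6=1·7220+251=7471,  q_6=1·489+17=506
a_7=3:  p_7=3·7471+7220=29633,  q_7=3·506+489=2007
a_8=3:  p_8=3·29633+7471=96370,  q_8=3·2007+506=6527
a_9=1:  p_9=1·96370+29633=126003,  q_9=1·6527+2007=8534
fundamental: x₁=126003, y₁=8534  (since 15876756009 − 218·72829156 = 1)
(x_2, y_2) = (126003·126003 + 218·8534·8534, 126003·8534 + 8534·126003) = (31753512017, 2150619204)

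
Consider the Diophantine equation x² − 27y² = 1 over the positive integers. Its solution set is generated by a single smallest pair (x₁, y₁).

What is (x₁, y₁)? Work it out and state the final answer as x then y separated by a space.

[5; 5,10] for √27; ℓ=2 ⇒ convergent index 1
k=0  a_k=5  p_k/q_k = 5/1
k=1  a_k=5  p_k/q_k = 26/5
→ (26, 5).  Check: 26²=676, 27·5²=675, difference 1.

26 5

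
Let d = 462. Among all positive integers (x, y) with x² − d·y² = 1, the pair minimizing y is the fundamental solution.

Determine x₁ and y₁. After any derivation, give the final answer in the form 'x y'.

[21; 2,42] for √462; ℓ=2 ⇒ convergent index 1
i=0: a=21 ⇒ p=21, q=1
i=1: a=2 ⇒ p=43, q=2
(x₁, y₁) = (43, 2);  43² − 462·2² = 1 ✓

43 2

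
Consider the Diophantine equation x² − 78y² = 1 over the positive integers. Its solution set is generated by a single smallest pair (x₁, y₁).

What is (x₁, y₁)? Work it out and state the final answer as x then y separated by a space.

53 6

[8; 1,4,1,16] for √78; ℓ=4 ⇒ convergent index 3
step 0: (8, 1)  from 8·(1,0) + (0,1)
…
step 2: (44, 5)  from 4·(9,1) + (8,1)
step 3: (53, 6)  from 1·(44,5) + (9,1)
(x₁, y₁) = (53, 6);  53² − 78·6² = 1 ✓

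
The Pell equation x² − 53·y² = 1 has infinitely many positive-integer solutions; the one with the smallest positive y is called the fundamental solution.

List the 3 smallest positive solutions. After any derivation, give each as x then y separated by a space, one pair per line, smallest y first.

√53 → a₀=7, period (3,1,1,3,14); ℓ=5 odd so k=9
k=0  a_k=7  p_k/q_k = 7/1
…
k=6  a_k=3  p_k/q_k = 7979/1096
k=7  a_k=1  p_k/q_k = 10578/1453
k=8  a_k=1  p_k/q_k = 18557/2549
k=9  a_k=3  p_k/q_k = 66249/9100
(x₁, y₁) = (66249, 9100);  66249² − 53·9100² = 1 ✓
k=2:  x_2 = 66249·66249+53·9100·9100 = 8777860001,  y_2 = 66249·9100+9100·66249 = 1205731800
k=3:  x_3 = 66249·8777860001+53·9100·1205731800 = 1163048894346249,  y_3 = 66249·1205731800+9100·8777860001 = 159757052027300

66249 9100
8777860001 1205731800
1163048894346249 159757052027300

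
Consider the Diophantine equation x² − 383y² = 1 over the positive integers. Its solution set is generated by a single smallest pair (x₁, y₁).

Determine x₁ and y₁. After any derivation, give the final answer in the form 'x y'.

√383 = [19; 1,1,3,19,3,1,1,38, …], period ℓ=8 (even) → k=7
a_0=19:  p_0=19·1+0=19,  q_0=19·0+1=1
a_1=1:  p_1=1·19+1=20,  q_1=1·1+0=1
a_2=1:  p_2=1·20+19=39,  q_2=1·1+1=2
a_3=3:  p_3=3·39+20=137,  q_3=3·2+1=7
…
a_5=3:  p_5=3·2642+137=8063,  q_5=3·135+7=412
a_6=1:  p_6=1·8063+2642=10705,  q_6=1·412+135=547
a_7=1:  p_7=1·10705+8063=18768,  q_7=1·547+412=959
(x₁, y₁) = (18768, 959);  18768² − 383·959² = 1 ✓

18768 959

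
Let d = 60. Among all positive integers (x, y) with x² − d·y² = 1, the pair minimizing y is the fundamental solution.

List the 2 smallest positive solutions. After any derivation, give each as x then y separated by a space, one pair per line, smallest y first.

31 4
1921 248

d=60: √d = [7; 1,2,1,14] (ℓ=4, even), read p_3/q_3
a_0=7:  p_0=7·1+0=7,  q_0=7·0+1=1
…
a_2=2:  p_2=2·8+7=23,  q_2=2·1+1=3
a_3=1:  p_3=1·23+8=31,  q_3=1·3+1=4
(x₁, y₁) = (31, 4);  31² − 60·4² = 1 ✓
n=2: (31,4)∘(31,4) = (31·31+60·4·4, 31·4+4·31) = (1921,248)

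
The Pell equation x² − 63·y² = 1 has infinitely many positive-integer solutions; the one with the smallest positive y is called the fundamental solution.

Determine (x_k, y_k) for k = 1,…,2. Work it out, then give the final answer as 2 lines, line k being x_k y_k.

8 1
127 16

√63 → a₀=7, period (1,14); ℓ=2 even so k=1
a_0=7:  p_0=7·1+0=7,  q_0=7·0+1=1
a_1=1:  p_1=1·7+1=8,  q_1=1·1+0=1
(x₁, y₁) = (8, 1);  8² − 63·1² = 1 ✓
n=2: (8,1)∘(8,1) = (8·8+63·1·1, 8·1+1·8) = (127,16)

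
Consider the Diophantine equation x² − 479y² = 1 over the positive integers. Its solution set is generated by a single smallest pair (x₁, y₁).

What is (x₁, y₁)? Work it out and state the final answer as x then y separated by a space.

√479 → a₀=21, period (1,7,1,3,2,21,2,3,1,7,1,42); ℓ=12 even so k=11
k=0  a_k=21  p_k/q_k = 21/1
k=1  a_k=1  p_k/q_k = 22/1
…
k=3  a_k=1  p_k/q_k = 197/9
k=4  a_k=3  p_k/q_k = 766/35
…
k=6  a_k=21  p_k/q_k = 37075/1694
k=7  a_k=2  p_k/q_k = 75879/3467
k=8  a_k=3  p_k/q_k = 264712/12095
…
k=10  a_k=7  p_k/q_k = 2648849/121029
k=11  a_k=1  p_k/q_k = 2989440/136591
(x₁, y₁) = (2989440, 136591);  2989440² − 479·136591² = 1 ✓

2989440 136591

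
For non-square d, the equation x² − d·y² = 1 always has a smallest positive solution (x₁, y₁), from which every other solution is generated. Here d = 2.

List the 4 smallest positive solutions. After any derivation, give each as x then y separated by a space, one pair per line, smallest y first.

d=2: √d = [1; 2] (ℓ=1, odd), read p_1/q_1
step 0: (1, 1)  from 1·(1,0) + (0,1)
step 1: (3, 2)  from 2·(1,1) + (1,0)
→ (3, 2).  Check: 3²=9, 2·2²=8, difference 1.
k=2:  x_2 = 3·3+2·2·2 = 17,  y_2 = 3·2+2·3 = 12
k=3:  x_3 = 3·17+2·2·12 = 99,  y_3 = 3·12+2·17 = 70
k=4:  x_4 = 3·99+2·2·70 = 577,  y_4 = 3·70+2·99 = 408

3 2
17 12
99 70
577 408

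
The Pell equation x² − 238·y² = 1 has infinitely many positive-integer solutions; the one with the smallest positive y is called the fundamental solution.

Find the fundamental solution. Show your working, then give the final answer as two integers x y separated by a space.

11663 756

d=238: √d = [15; 2,2,1,14,1,2,2,30] (ℓ=8, even), read p_7/q_7
i=0: a=15 ⇒ p=15, q=1
i=1: a=2 ⇒ p=31, q=2
i=2: a=2 ⇒ p=77, q=5
i=3: a=1 ⇒ p=108, q=7
i=4: a=14 ⇒ p=1589, q=103
i=5: a=1 ⇒ p=1697, q=110
i=6: a=2 ⇒ p=4983, q=323
i=7: a=2 ⇒ p=11663, q=756
fundamental: x₁=11663, y₁=756  (since 136025569 − 238·571536 = 1)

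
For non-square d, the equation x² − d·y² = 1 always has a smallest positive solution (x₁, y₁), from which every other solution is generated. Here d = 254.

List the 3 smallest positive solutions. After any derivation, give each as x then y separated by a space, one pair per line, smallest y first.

255 16
130049 8160
66324735 4161584

√254 = [15; 1,14,1,30, …], period ℓ=4 (even) → k=3
step 0: (15, 1)  from 15·(1,0) + (0,1)
…
step 2: (239, 15)  from 14·(16,1) + (15,1)
step 3: (255, 16)  from 1·(239,15) + (16,1)
→ (255, 16).  Check: 255²=65025, 254·16²=65024, difference 1.
k=2:  x_2 = 255·255+254·16·16 = 130049,  y_2 = 255·16+16·255 = 8160
k=3:  x_3 = 255·130049+254·16·8160 = 66324735,  y_3 = 255·8160+16·130049 = 4161584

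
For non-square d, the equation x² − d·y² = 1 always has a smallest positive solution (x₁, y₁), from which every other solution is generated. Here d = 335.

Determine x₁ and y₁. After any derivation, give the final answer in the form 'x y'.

604 33

√335 = [18; 3,3,3,36, …], period ℓ=4 (even) → k=3
i=0: a=18 ⇒ p=18, q=1
…
i=2: a=3 ⇒ p=183, q=10
i=3: a=3 ⇒ p=604, q=33
fundamental: x₁=604, y₁=33  (since 364816 − 335·1089 = 1)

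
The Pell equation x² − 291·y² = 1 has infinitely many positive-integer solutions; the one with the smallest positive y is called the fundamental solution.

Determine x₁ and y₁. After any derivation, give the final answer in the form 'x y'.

290 17

[17; 17,34] for √291; ℓ=2 ⇒ convergent index 1
k=0  a_k=17  p_k/q_k = 17/1
k=1  a_k=17  p_k/q_k = 290/17
(x₁, y₁) = (290, 17);  290² − 291·17² = 1 ✓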